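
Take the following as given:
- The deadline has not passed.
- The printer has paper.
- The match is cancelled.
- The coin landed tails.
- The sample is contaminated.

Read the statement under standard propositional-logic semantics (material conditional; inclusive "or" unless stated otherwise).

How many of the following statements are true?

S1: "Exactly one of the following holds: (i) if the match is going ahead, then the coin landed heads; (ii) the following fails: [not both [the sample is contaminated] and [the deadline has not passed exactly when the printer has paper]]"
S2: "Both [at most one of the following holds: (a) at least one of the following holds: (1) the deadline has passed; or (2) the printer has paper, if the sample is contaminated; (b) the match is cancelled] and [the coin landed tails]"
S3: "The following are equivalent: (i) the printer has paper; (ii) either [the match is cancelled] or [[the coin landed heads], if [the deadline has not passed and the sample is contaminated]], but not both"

Let R = "the match is cancelled" (T), S = "the coin landed heads" (F), U = "the sample is contaminated" (T), P = "the deadline has passed" (F), Q = "the printer has paper" (T).

S1: Formalization: (¬R → S) ⊕ ¬(U ↑ (¬P ↔ Q))

¬R = ¬T = F
¬R → S = F → F = T
¬P = ¬F = T
¬P ↔ Q = T ↔ T = T
U ↑ (¬P ↔ Q) = T ↑ T = F
¬(U ↑ (¬P ↔ Q)) = ¬F = T
(¬R → S) ⊕ ¬(U ↑ (¬P ↔ Q)) = T ⊕ T = F
Hence S1 is false.

S2: In symbols: ((P ∨ (U → Q)) ↑ R) ∧ ¬S

U → Q = T → T = T
P ∨ (U → Q) = F ∨ T = T
(P ∨ (U → Q)) ↑ R = T ↑ T = F
¬S = ¬F = T
((P ∨ (U → Q)) ↑ R) ∧ ¬S = F ∧ T = F
So S2 is false.

S3: In symbols: Q ↔ (R ⊕ ((¬P ∧ U) → S))

¬P = ¬F = T
¬P ∧ U = T ∧ T = T
(¬P ∧ U) → S = T → F = F
R ⊕ ((¬P ∧ U) → S) = T ⊕ F = T
Q ↔ (R ⊕ ((¬P ∧ U) → S)) = T ↔ T = T
So S3 is true.

1 of the 3 statements is true (S3).

1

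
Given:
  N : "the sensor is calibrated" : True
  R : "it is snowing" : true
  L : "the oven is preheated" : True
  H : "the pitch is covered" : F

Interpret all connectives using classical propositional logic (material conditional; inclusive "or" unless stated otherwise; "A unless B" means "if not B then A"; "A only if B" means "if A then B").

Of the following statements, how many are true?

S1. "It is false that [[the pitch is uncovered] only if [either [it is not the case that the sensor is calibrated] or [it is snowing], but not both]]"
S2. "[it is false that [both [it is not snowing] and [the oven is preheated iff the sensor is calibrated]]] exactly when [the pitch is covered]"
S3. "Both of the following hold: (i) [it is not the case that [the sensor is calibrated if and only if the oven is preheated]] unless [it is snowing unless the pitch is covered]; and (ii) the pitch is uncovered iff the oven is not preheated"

0

S1: In symbols: ~(~H -> (~N xor R))

~H = ~F = T
~N = ~T = F
~N xor R = F xor T = T
~H -> (~N xor R) = T -> T = T
~(~H -> (~N xor R)) = ~T = F
Thus S1 is false.

S2: In symbols: ~(~R & (L <-> N)) <-> H

~R = ~T = F
L <-> N = T <-> T = T
~R & (L <-> N) = F & T = F
~(~R & (L <-> N)) = ~F = T
~(~R & (L <-> N)) <-> H = T <-> F = F
Hence S2 is false.

S3: Formalization: (~(N <-> L) | (R | H)) & (~H <-> ~L)

N <-> L = T <-> T = T
~(N <-> L) = ~T = F
R | H = T | F = T
~(N <-> L) | (R | H) = F | T = T
~H = ~F = T
~L = ~T = F
~H <-> ~L = T <-> F = F
(~(N <-> L) | (R | H)) & (~H <-> ~L) = T & F = F
Thus S3 is false.

0 of the 3 statements are true (none).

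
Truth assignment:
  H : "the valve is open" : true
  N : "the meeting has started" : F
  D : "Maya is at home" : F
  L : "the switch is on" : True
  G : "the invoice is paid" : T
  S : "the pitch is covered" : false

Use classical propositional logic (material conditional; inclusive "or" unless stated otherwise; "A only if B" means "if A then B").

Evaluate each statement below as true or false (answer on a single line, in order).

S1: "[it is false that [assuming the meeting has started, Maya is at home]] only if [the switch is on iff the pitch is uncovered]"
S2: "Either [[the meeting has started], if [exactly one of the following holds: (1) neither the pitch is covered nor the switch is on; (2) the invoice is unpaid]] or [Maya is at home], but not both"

S1 true; S2 true

S1: Formalization: ~(N -> D) -> (L <-> ~S)

N -> D = F -> F = T
~(N -> D) = ~T = F
~S = ~F = T
L <-> ~S = T <-> T = T
~(N -> D) -> (L <-> ~S) = F -> T = T
So S1 is true.

S2: Parsed as (((S nor L) xor ~G) -> N) xor D

S nor L = F nor T = F
~G = ~T = F
(S nor L) xor ~G = F xor F = F
((S nor L) xor ~G) -> N = F -> F = T
(((S nor L) xor ~G) -> N) xor D = T xor F = T
So S2 is true.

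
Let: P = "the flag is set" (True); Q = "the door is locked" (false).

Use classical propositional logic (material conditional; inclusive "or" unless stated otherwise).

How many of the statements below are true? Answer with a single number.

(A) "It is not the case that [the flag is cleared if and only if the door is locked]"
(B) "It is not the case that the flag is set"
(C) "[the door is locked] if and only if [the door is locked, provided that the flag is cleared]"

0

(A): In symbols: not (not P iff Q)

not P = not True = False
not P iff Q = False iff False = True
not (not P iff Q) = not True = False
Hence (A) is false.

(B): Formalization: not P

not P = not True = False
Hence (B) is false.

(C): In symbols: Q iff (not P -> Q)

not P = not True = False
not P -> Q = False -> False = True
Q iff (not P -> Q) = False iff True = False
Thus (C) is false.

True statements: 0 (none).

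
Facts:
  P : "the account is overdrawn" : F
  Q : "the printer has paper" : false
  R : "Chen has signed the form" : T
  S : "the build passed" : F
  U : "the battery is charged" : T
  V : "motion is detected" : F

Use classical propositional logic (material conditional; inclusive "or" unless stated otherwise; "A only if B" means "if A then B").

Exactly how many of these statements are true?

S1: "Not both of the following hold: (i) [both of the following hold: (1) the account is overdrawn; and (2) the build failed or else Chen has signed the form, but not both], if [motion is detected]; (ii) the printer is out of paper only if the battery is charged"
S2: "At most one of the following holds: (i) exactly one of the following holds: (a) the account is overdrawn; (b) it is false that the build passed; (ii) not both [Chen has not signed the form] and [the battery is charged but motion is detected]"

S1: Formalization: (V -> (P and (not S xor R))) nand (not Q -> U)

not S = not False = True
not S xor R = True xor True = False
P and (not S xor R) = False and False = False
V -> (P and (not S xor R)) = False -> False = True
not Q = not False = True
not Q -> U = True -> True = True
(V -> (P and (not S xor R))) nand (not Q -> U) = True nand True = False
Thus S1 is false.

S2: Parsed as (P xor not S) nand (not R nand (U and V))

not S = not False = True
P xor not S = False xor True = True
not R = not True = False
U and V = True and False = False
not R nand (U and V) = False nand False = True
(P xor not S) nand (not R nand (U and V)) = True nand True = False
Thus S2 is false.

Count: 0.

0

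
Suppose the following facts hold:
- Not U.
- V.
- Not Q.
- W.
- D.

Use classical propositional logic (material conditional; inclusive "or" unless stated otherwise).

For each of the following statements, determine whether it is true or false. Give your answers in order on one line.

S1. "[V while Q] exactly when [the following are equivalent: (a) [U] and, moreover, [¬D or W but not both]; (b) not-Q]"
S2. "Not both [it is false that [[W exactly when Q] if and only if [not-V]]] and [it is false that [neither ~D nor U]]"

S1: Formalization: (V ∧ Q) ↔ ((U ∧ (¬D ⊕ W)) ↔ ¬Q)

V ∧ Q = T ∧ F = F
¬D = ¬T = F
¬D ⊕ W = F ⊕ T = T
U ∧ (¬D ⊕ W) = F ∧ T = F
¬Q = ¬F = T
(U ∧ (¬D ⊕ W)) ↔ ¬Q = F ↔ T = F
(V ∧ Q) ↔ ((U ∧ (¬D ⊕ W)) ↔ ¬Q) = F ↔ F = T
So S1 is true.

S2: This is ¬((W ↔ Q) ↔ ¬V) ↑ ¬(¬D ↓ U).

W ↔ Q = T ↔ F = F
¬V = ¬T = F
(W ↔ Q) ↔ ¬V = F ↔ F = T
¬((W ↔ Q) ↔ ¬V) = ¬T = F
¬D = ¬T = F
¬D ↓ U = F ↓ F = T
¬(¬D ↓ U) = ¬T = F
¬((W ↔ Q) ↔ ¬V) ↑ ¬(¬D ↓ U) = F ↑ F = T
So S2 is true.

S1 T / S2 T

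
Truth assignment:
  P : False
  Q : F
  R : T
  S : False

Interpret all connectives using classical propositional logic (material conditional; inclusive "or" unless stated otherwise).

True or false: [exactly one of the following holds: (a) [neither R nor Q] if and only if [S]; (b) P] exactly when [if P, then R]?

The statement is true.

Formalization: (((R ↓ Q) ↔ S) ⊕ P) ↔ (P → R)

R ↓ Q = T ↓ F = F
(R ↓ Q) ↔ S = F ↔ F = T
((R ↓ Q) ↔ S) ⊕ P = T ⊕ F = T
P → R = F → T = T
(((R ↓ Q) ↔ S) ⊕ P) ↔ (P → R) = T ↔ T = T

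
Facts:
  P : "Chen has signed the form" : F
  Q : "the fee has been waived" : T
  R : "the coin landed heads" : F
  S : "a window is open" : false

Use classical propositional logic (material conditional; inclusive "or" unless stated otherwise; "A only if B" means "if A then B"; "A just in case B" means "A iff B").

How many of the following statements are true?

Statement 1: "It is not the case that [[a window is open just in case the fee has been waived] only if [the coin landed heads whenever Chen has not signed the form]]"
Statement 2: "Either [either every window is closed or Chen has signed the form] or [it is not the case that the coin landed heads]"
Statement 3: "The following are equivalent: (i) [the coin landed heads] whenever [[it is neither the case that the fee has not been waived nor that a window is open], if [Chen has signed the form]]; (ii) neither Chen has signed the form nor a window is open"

Statement 1: This is ¬((S ↔ Q) → (¬P → R)).

S ↔ Q = F ↔ T = F
¬P = ¬F = T
¬P → R = T → F = F
(S ↔ Q) → (¬P → R) = F → F = T
¬((S ↔ Q) → (¬P → R)) = ¬T = F
So Statement 1 is false.

Statement 2: This is (¬S ∨ P) ∨ ¬R.

¬S = ¬F = T
¬S ∨ P = T ∨ F = T
¬R = ¬F = T
(¬S ∨ P) ∨ ¬R = T ∨ T = T
Thus Statement 2 is true.

Statement 3: This is ((P → (¬Q ↓ S)) → R) ↔ (P ↓ S).

¬Q = ¬T = F
¬Q ↓ S = F ↓ F = T
P → (¬Q ↓ S) = F → T = T
(P → (¬Q ↓ S)) → R = T → F = F
P ↓ S = F ↓ F = T
((P → (¬Q ↓ S)) → R) ↔ (P ↓ S) = F ↔ T = F
Thus Statement 3 is false.

Count: 1.

1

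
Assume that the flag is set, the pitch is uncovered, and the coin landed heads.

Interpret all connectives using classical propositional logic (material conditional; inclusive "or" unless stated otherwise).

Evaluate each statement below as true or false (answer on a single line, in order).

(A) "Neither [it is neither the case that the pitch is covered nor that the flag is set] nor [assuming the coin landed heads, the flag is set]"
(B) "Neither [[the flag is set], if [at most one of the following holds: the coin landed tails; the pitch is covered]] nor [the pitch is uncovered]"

Let Q = "the pitch is covered" (F), P = "the flag is set" (T), R = "the coin landed heads" (T).

(A): Formalization: (Q ↓ P) ↓ (R → P)

Q ↓ P = F ↓ T = F
R → P = T → T = T
(Q ↓ P) ↓ (R → P) = F ↓ T = F
Hence (A) is false.

(B): Formalization: ((¬R ↑ Q) → P) ↓ ¬Q

¬R = ¬T = F
¬R ↑ Q = F ↑ F = T
(¬R ↑ Q) → P = T → T = T
¬Q = ¬F = T
((¬R ↑ Q) → P) ↓ ¬Q = T ↓ T = F
Thus (B) is false.

(A) False; (B) False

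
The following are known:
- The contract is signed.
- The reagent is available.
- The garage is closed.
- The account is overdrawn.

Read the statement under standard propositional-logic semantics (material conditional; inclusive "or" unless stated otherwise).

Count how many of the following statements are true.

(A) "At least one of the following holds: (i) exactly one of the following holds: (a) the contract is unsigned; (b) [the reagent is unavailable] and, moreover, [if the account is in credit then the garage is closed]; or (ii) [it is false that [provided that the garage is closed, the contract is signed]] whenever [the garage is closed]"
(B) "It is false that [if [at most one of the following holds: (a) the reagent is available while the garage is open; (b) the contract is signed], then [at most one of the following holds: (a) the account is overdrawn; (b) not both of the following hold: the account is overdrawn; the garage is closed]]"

0

Let P = "the contract is signed" (T), Q = "the reagent is available" (T), S = "the account is overdrawn" (T), R = "the garage is closed" (T).

(A): Formalization: (~P xor (~Q & (~S -> R))) | (R -> ~(R -> P))

~P = ~T = F
~Q = ~T = F
~S = ~T = F
~S -> R = F -> T = T
~Q & (~S -> R) = F & T = F
~P xor (~Q & (~S -> R)) = F xor F = F
R -> P = T -> T = T
~(R -> P) = ~T = F
R -> ~(R -> P) = T -> F = F
(~P xor (~Q & (~S -> R))) | (R -> ~(R -> P)) = F | F = F
Hence (A) is false.

(B): In symbols: ~(((Q & ~R) nand P) -> (S nand (S nand R)))

~R = ~T = F
Q & ~R = T & F = F
(Q & ~R) nand P = F nand T = T
S nand R = T nand T = F
S nand (S nand R) = T nand F = T
((Q & ~R) nand P) -> (S nand (S nand R)) = T -> T = T
~(((Q & ~R) nand P) -> (S nand (S nand R))) = ~T = F
So (B) is false.

True statements: 0 (none).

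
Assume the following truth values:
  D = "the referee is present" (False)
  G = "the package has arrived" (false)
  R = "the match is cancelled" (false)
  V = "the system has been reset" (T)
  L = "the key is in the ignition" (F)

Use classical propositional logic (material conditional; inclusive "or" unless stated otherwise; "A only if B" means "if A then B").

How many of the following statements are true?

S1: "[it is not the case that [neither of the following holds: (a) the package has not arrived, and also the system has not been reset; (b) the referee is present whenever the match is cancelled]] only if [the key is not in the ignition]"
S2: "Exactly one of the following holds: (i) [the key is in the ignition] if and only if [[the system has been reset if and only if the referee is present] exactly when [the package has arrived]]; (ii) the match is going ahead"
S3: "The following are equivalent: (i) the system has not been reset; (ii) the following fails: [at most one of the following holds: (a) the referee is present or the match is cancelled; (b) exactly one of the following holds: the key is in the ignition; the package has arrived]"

3

S1: Formalization: not ((not G and not V) nor (R -> D)) -> not L

not G = not False = True
not V = not True = False
not G and not V = True and False = False
R -> D = False -> False = True
(not G and not V) nor (R -> D) = False nor True = False
not ((not G and not V) nor (R -> D)) = not False = True
not L = not False = True
not ((not G and not V) nor (R -> D)) -> not L = True -> True = True
Hence S1 is true.

S2: In symbols: (L iff ((V iff D) iff G)) xor not R

V iff D = True iff False = False
(V iff D) iff G = False iff False = True
L iff ((V iff D) iff G) = False iff True = False
not R = not False = True
(L iff ((V iff D) iff G)) xor not R = False xor True = True
Thus S2 is true.

S3: In symbols: not V iff not ((D or R) nand (L xor G))

not V = not True = False
D or R = False or False = False
L xor G = False xor False = False
(D or R) nand (L xor G) = False nand False = True
not ((D or R) nand (L xor G)) = not True = False
not V iff not ((D or R) nand (L xor G)) = False iff False = True
Hence S3 is true.

Count: 3.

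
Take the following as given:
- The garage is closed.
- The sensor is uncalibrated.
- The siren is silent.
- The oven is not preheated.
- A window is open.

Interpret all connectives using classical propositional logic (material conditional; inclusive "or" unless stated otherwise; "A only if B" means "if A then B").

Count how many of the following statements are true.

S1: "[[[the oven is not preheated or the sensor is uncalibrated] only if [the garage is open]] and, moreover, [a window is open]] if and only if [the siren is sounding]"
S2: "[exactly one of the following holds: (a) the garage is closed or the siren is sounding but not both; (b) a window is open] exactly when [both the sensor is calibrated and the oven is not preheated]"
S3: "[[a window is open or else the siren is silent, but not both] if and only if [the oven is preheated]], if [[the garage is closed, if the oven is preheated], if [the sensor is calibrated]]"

Let M = "the oven is preheated" (F), K = "the sensor is calibrated" (F), R = "the garage is closed" (T), H = "a window is open" (T), Q = "the siren is sounding" (F).

S1: In symbols: (((¬M ∨ ¬K) → ¬R) ∧ H) ↔ Q

¬M = ¬F = T
¬K = ¬F = T
¬M ∨ ¬K = T ∨ T = T
¬R = ¬T = F
(¬M ∨ ¬K) → ¬R = T → F = F
((¬M ∨ ¬K) → ¬R) ∧ H = F ∧ T = F
(((¬M ∨ ¬K) → ¬R) ∧ H) ↔ Q = F ↔ F = T
So S1 is true.

S2: In symbols: ((R ⊕ Q) ⊕ H) ↔ (K ∧ ¬M)

R ⊕ Q = T ⊕ F = T
(R ⊕ Q) ⊕ H = T ⊕ T = F
¬M = ¬F = T
K ∧ ¬M = F ∧ T = F
((R ⊕ Q) ⊕ H) ↔ (K ∧ ¬M) = F ↔ F = T
Hence S2 is true.

S3: This is (K → (M → R)) → ((H ⊕ ¬Q) ↔ M).

M → R = F → T = T
K → (M → R) = F → T = T
¬Q = ¬F = T
H ⊕ ¬Q = T ⊕ T = F
(H ⊕ ¬Q) ↔ M = F ↔ F = T
(K → (M → R)) → ((H ⊕ ¬Q) ↔ M) = T → T = T
So S3 is true.

3 of the 3 statements are true.

3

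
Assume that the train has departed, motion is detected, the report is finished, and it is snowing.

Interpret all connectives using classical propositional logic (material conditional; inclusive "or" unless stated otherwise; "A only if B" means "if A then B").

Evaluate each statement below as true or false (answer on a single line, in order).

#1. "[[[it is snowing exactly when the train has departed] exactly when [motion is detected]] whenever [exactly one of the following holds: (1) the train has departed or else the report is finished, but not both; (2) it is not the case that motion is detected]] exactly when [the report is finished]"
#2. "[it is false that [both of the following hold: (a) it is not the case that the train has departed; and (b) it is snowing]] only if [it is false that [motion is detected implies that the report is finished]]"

#1 True / #2 False

Let L = "the train has departed" (True), V = "the report is finished" (True), D = "motion is detected" (True), P = "it is snowing" (True).

#1: Parsed as (((L xor V) xor not D) -> ((P iff L) iff D)) iff V

L xor V = True xor True = False
not D = not True = False
(L xor V) xor not D = False xor False = False
P iff L = True iff True = True
(P iff L) iff D = True iff True = True
((L xor V) xor not D) -> ((P iff L) iff D) = False -> True = True
(((L xor V) xor not D) -> ((P iff L) iff D)) iff V = True iff True = True
So #1 is true.

#2: Parsed as not (not L and P) -> not (D -> V)

not L = not True = False
not L and P = False and True = False
not (not L and P) = not False = True
D -> V = True -> True = True
not (D -> V) = not True = False
not (not L and P) -> not (D -> V) = True -> False = False
Thus #2 is false.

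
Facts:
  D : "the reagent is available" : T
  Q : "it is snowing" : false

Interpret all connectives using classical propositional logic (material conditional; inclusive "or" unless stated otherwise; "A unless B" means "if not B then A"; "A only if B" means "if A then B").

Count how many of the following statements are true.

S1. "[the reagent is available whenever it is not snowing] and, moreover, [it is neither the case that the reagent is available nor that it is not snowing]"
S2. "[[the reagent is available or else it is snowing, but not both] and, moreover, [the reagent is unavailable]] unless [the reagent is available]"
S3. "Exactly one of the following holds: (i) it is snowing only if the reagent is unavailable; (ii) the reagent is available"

S1: This is (not Q -> D) and (D nor not Q).

not Q = not False = True
not Q -> D = True -> True = True
not Q = not False = True
D nor not Q = True nor True = False
(not Q -> D) and (D nor not Q) = True and False = False
Hence S1 is false.

S2: Formalization: ((D xor Q) and not D) or D

D xor Q = True xor False = True
not D = not True = False
(D xor Q) and not D = True and False = False
((D xor Q) and not D) or D = False or True = True
So S2 is true.

S3: Formalization: (Q -> not D) xor D

not D = not True = False
Q -> not D = False -> False = True
(Q -> not D) xor D = True xor True = False
So S3 is false.

Count: 1.

1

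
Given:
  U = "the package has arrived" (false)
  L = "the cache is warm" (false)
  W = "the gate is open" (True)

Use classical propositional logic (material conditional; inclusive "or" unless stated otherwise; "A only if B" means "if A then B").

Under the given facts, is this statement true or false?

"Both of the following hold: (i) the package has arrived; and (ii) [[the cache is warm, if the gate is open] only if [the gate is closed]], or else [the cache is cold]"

Values: U=False, W=True, L=False.
In symbols: U and (((W -> L) -> not W) or not L)

W -> L = True -> False = False
not W = not True = False
(W -> L) -> not W = False -> False = True
not L = not False = True
((W -> L) -> not W) or not L = True or True = True
U and (((W -> L) -> not W) or not L) = False and True = False

False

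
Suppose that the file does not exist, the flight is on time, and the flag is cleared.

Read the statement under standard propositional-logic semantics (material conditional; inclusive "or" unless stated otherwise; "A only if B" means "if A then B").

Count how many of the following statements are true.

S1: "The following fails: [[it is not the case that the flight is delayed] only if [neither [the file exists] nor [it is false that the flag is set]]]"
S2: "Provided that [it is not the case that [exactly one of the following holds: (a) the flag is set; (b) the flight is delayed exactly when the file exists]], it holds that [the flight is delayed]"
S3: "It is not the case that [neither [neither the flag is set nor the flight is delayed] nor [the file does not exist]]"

3

Let N = "the flight is delayed" (F), V = "the file exists" (F), W = "the flag is set" (F).

S1: In symbols: ~(~N -> (V nor ~W))

~N = ~F = T
~W = ~F = T
V nor ~W = F nor T = F
~N -> (V nor ~W) = T -> F = F
~(~N -> (V nor ~W)) = ~F = T
Hence S1 is true.

S2: This is ~(W xor (N <-> V)) -> N.

N <-> V = F <-> F = T
W xor (N <-> V) = F xor T = T
~(W xor (N <-> V)) = ~T = F
~(W xor (N <-> V)) -> N = F -> F = T
Hence S2 is true.

S3: Parsed as ~((W nor N) nor ~V)

W nor N = F nor F = T
~V = ~F = T
(W nor N) nor ~V = T nor T = F
~((W nor N) nor ~V) = ~F = T
So S3 is true.

Count: 3.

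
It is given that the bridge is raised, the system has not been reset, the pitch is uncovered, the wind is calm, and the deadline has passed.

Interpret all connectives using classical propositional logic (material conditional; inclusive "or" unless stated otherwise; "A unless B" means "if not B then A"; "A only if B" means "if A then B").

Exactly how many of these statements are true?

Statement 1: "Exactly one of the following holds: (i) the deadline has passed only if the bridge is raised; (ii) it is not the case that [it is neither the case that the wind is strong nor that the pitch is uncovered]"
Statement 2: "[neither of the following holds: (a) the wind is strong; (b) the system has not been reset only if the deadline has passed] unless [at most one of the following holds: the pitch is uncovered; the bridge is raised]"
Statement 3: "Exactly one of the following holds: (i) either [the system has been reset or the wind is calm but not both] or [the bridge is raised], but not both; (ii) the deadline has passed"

1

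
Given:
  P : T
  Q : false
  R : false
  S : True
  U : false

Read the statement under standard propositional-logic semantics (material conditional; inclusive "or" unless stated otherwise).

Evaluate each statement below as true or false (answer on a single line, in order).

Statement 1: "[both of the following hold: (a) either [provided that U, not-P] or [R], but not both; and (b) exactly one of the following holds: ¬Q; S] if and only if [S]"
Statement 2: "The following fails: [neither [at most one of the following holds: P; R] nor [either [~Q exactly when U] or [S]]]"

Statement 1 F; Statement 2 T

Statement 1: Formalization: (((U -> not P) xor R) and (not Q xor S)) iff S

not P = not True = False
U -> not P = False -> False = True
(U -> not P) xor R = True xor False = True
not Q = not False = True
not Q xor S = True xor True = False
((U -> not P) xor R) and (not Q xor S) = True and False = False
(((U -> not P) xor R) and (not Q xor S)) iff S = False iff True = False
Thus Statement 1 is false.

Statement 2: Parsed as not ((P nand R) nor ((not Q iff U) or S))

P nand R = True nand False = True
not Q = not False = True
not Q iff U = True iff False = False
(not Q iff U) or S = False or True = True
(P nand R) nor ((not Q iff U) or S) = True nor True = False
not ((P nand R) nor ((not Q iff U) or S)) = not False = True
So Statement 2 is true.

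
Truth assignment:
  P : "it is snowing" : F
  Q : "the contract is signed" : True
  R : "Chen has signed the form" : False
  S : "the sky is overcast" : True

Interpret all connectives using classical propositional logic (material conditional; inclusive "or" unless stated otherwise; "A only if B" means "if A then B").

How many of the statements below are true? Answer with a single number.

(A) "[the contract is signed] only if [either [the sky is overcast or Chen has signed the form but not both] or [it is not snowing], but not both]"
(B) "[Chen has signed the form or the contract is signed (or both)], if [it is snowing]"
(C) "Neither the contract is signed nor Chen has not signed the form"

1

(A): Parsed as Q → ((S ⊕ R) ⊕ ¬P)

S ⊕ R = T ⊕ F = T
¬P = ¬F = T
(S ⊕ R) ⊕ ¬P = T ⊕ T = F
Q → ((S ⊕ R) ⊕ ¬P) = T → F = F
So (A) is false.

(B): Formalization: P → (R ∨ Q)

R ∨ Q = F ∨ T = T
P → (R ∨ Q) = F → T = T
So (B) is true.

(C): Formalization: Q ↓ ¬R

¬R = ¬F = T
Q ↓ ¬R = T ↓ T = F
So (C) is false.

Count: 1.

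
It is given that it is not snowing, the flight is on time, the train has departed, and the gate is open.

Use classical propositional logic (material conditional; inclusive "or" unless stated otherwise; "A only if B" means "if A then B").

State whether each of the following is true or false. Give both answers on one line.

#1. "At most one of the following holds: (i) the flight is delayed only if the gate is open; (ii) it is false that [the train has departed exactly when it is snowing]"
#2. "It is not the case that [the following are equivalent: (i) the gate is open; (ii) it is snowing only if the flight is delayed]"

Let Q = "the flight is delayed" (F), S = "the gate is open" (T), R = "the train has departed" (T), P = "it is snowing" (F).

#1: Parsed as (Q -> S) nand ~(R <-> P)

Q -> S = F -> T = T
R <-> P = T <-> F = F
~(R <-> P) = ~F = T
(Q -> S) nand ~(R <-> P) = T nand T = F
Hence #1 is false.

#2: In symbols: ~(S <-> (P -> Q))

P -> Q = F -> F = T
S <-> (P -> Q) = T <-> T = T
~(S <-> (P -> Q)) = ~T = F
Thus #2 is false.

#1 false; #2 false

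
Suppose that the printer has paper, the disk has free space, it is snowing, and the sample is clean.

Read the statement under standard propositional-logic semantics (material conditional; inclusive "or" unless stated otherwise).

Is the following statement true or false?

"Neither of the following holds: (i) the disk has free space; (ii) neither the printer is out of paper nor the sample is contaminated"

Let Q = "the disk is full" (False), P = "the printer has paper" (True), S = "the sample is contaminated" (False).
Formalization: not Q nor (not P nor S)

not Q = not False = True
not P = not True = False
not P nor S = False nor False = True
not Q nor (not P nor S) = True nor True = False

The statement is false.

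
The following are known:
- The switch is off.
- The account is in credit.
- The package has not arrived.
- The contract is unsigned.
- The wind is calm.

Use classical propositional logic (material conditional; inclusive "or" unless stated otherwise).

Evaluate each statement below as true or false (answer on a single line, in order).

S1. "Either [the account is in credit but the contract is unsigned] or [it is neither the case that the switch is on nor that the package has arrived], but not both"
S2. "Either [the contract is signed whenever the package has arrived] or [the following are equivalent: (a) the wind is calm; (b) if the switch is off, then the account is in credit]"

Let Q = "the account is overdrawn" (False), S = "the contract is signed" (False), P = "the switch is on" (False), R = "the package has arrived" (False), U = "the wind is strong" (False).

S1: This is (not Q and not S) xor (P nor R).

not Q = not False = True
not S = not False = True
not Q and not S = True and True = True
P nor R = False nor False = True
(not Q and not S) xor (P nor R) = True xor True = False
Hence S1 is false.

S2: Parsed as (R -> S) or (not U iff (not P -> not Q))

R -> S = False -> False = True
not U = not False = True
not P = not False = True
not Q = not False = True
not P -> not Q = True -> True = True
not U iff (not P -> not Q) = True iff True = True
(R -> S) or (not U iff (not P -> not Q)) = True or True = True
Thus S2 is true.

S1 false; S2 true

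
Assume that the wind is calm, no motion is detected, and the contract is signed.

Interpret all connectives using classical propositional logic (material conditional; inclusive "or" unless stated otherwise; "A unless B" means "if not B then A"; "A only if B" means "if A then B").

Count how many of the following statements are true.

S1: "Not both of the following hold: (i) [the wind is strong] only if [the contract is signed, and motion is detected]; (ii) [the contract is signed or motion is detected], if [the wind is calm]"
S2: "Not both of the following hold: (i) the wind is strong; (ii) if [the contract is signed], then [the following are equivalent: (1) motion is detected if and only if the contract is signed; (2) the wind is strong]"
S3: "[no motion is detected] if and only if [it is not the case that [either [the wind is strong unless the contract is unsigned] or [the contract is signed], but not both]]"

Let M = "the wind is strong" (False), K = "the contract is signed" (True), S = "motion is detected" (False).

S1: Formalization: (M -> (K and S)) nand (not M -> (K or S))

K and S = True and False = False
M -> (K and S) = False -> False = True
not M = not False = True
K or S = True or False = True
not M -> (K or S) = True -> True = True
(M -> (K and S)) nand (not M -> (K or S)) = True nand True = False
So S1 is false.

S2: This is M nand (K -> ((S iff K) iff M)).

S iff K = False iff True = False
(S iff K) iff M = False iff False = True
K -> ((S iff K) iff M) = True -> True = True
M nand (K -> ((S iff K) iff M)) = False nand True = True
So S2 is true.

S3: In symbols: not S iff not ((M or not K) xor K)

not S = not False = True
not K = not True = False
M or not K = False or False = False
(M or not K) xor K = False xor True = True
not ((M or not K) xor K) = not True = False
not S iff not ((M or not K) xor K) = True iff False = False
Hence S3 is false.

True statements: 1 (S2).

1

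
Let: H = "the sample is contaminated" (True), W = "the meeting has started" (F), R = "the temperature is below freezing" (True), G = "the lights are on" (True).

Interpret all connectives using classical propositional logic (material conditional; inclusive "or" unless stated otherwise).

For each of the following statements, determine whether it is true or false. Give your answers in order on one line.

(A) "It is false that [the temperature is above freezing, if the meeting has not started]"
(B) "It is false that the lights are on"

(A): Formalization: not (not W -> not R)

not W = not False = True
not R = not True = False
not W -> not R = True -> False = False
not (not W -> not R) = not False = True
Hence (A) is true.

(B): This is not G.

not G = not True = False
So (B) is false.

(A) true, (B) false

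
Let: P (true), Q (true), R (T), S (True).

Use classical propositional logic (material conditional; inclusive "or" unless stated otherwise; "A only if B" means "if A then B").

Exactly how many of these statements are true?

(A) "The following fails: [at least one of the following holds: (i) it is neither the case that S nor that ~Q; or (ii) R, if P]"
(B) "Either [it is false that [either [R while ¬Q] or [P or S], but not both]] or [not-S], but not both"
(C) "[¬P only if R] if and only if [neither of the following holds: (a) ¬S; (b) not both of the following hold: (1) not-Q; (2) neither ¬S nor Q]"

(A): Formalization: ~((S nor ~Q) | (P -> R))

~Q = ~T = F
S nor ~Q = T nor F = F
P -> R = T -> T = T
(S nor ~Q) | (P -> R) = F | T = T
~((S nor ~Q) | (P -> R)) = ~T = F
So (A) is false.

(B): This is ~((R & ~Q) xor (P | S)) xor ~S.

~Q = ~T = F
R & ~Q = T & F = F
P | S = T | T = T
(R & ~Q) xor (P | S) = F xor T = T
~((R & ~Q) xor (P | S)) = ~T = F
~S = ~T = F
~((R & ~Q) xor (P | S)) xor ~S = F xor F = F
Thus (B) is false.

(C): This is (~P -> R) <-> (~S nor (~Q nand (~S nor Q))).

~P = ~T = F
~P -> R = F -> T = T
~S = ~T = F
~Q = ~T = F
~S = ~T = F
~S nor Q = F nor T = F
~Q nand (~S nor Q) = F nand F = T
~S nor (~Q nand (~S nor Q)) = F nor T = F
(~P -> R) <-> (~S nor (~Q nand (~S nor Q))) = T <-> F = F
So (C) is false.

True statements: 0 (none).

0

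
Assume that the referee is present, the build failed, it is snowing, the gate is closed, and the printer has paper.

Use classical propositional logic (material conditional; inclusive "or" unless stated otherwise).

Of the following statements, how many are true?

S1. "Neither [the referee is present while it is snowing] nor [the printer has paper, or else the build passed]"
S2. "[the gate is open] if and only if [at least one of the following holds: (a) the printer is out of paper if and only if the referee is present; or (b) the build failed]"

Let P = "the referee is present" (True), R = "it is snowing" (True), U = "the printer has paper" (True), Q = "the build passed" (False), S = "the gate is open" (False).

S1: This is (P and R) nor (U or Q).

P and R = True and True = True
U or Q = True or False = True
(P and R) nor (U or Q) = True nor True = False
Thus S1 is false.

S2: This is S iff ((not U iff P) or not Q).

not U = not True = False
not U iff P = False iff True = False
not Q = not False = True
(not U iff P) or not Q = False or True = True
S iff ((not U iff P) or not Q) = False iff True = False
Hence S2 is false.

True statements: 0 (none).

0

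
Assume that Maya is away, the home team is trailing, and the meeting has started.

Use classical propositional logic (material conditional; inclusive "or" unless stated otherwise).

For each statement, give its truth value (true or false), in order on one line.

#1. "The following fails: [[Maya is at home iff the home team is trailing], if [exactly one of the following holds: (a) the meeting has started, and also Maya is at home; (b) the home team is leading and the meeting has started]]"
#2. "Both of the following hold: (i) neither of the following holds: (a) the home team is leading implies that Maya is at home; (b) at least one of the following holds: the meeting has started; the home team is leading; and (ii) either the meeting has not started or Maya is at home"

#1 false, #2 false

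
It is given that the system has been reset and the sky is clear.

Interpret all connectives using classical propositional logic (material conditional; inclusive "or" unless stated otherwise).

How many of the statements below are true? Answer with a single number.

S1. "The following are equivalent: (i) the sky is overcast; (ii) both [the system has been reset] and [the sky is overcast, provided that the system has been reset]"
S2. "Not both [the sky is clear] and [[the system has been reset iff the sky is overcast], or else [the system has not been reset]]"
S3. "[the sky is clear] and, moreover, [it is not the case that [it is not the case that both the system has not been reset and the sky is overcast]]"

2

Let G = "the sky is overcast" (F), W = "the system has been reset" (T).

S1: Parsed as G ↔ (W ∧ (W → G))

W → G = T → F = F
W ∧ (W → G) = T ∧ F = F
G ↔ (W ∧ (W → G)) = F ↔ F = T
Thus S1 is true.

S2: Formalization: ¬G ↑ ((W ↔ G) ∨ ¬W)

¬G = ¬F = T
W ↔ G = T ↔ F = F
¬W = ¬T = F
(W ↔ G) ∨ ¬W = F ∨ F = F
¬G ↑ ((W ↔ G) ∨ ¬W) = T ↑ F = T
So S2 is true.

S3: This is ¬G ∧ ¬(¬W ↑ G).

¬G = ¬F = T
¬W = ¬T = F
¬W ↑ G = F ↑ F = T
¬(¬W ↑ G) = ¬T = F
¬G ∧ ¬(¬W ↑ G) = T ∧ F = F
So S3 is false.

True statements: 2 (S1, S2).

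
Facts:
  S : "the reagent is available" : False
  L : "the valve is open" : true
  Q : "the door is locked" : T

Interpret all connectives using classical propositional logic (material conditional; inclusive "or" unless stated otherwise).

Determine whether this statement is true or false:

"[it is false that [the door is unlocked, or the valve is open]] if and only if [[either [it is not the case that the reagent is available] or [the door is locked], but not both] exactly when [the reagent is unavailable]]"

This is not (not Q or L) iff ((not S xor Q) iff not S).

not Q = not True = False
not Q or L = False or True = True
not (not Q or L) = not True = False
not S = not False = True
not S xor Q = True xor True = False
not S = not False = True
(not S xor Q) iff not S = False iff True = False
not (not Q or L) iff ((not S xor Q) iff not S) = False iff False = True

True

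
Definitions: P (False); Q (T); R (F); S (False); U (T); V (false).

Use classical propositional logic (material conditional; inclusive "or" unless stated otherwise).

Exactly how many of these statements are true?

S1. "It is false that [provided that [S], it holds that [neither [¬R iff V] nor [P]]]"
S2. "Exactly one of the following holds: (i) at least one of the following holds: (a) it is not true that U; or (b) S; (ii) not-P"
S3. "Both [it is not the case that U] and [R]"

1

S1: Parsed as not (S -> ((not R iff V) nor P))

not R = not False = True
not R iff V = True iff False = False
(not R iff V) nor P = False nor False = True
S -> ((not R iff V) nor P) = False -> True = True
not (S -> ((not R iff V) nor P)) = not True = False
So S1 is false.

S2: This is (not U or S) xor not P.

not U = not True = False
not U or S = False or False = False
not P = not False = True
(not U or S) xor not P = False xor True = True
Thus S2 is true.

S3: This is not U and R.

not U = not True = False
not U and R = False and False = False
Thus S3 is false.

1 of the 3 statements is true (S2).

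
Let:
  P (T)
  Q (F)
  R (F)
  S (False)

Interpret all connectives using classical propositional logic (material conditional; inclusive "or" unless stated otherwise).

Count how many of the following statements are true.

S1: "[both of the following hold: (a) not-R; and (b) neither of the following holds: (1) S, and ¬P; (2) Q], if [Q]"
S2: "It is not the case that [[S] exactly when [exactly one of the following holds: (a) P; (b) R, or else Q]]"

2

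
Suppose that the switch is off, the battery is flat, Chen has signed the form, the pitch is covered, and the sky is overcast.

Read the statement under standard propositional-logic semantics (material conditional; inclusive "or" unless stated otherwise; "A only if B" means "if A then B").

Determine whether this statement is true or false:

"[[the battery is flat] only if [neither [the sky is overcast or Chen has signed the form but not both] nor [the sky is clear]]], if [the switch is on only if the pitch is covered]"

Let P = "the switch is on" (F), S = "the pitch is covered" (T), Q = "the battery is charged" (F), U = "the sky is overcast" (T), R = "Chen has signed the form" (T).
Formalization: (P → S) → (¬Q → ((U ⊕ R) ↓ ¬U))

P → S = F → T = T
¬Q = ¬F = T
U ⊕ R = T ⊕ T = F
¬U = ¬T = F
(U ⊕ R) ↓ ¬U = F ↓ F = T
¬Q → ((U ⊕ R) ↓ ¬U) = T → T = T
(P → S) → (¬Q → ((U ⊕ R) ↓ ¬U)) = T → T = T

True.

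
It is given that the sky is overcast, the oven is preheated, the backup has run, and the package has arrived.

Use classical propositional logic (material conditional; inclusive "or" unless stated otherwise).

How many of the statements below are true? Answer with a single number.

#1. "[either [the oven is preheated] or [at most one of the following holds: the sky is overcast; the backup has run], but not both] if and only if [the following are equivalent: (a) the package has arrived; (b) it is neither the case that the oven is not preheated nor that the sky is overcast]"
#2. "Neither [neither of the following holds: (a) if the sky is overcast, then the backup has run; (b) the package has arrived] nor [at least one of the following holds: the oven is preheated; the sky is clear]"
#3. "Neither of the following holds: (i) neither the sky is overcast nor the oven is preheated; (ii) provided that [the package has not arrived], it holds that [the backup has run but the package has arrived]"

Let Q = "the oven is preheated" (T), P = "the sky is overcast" (T), R = "the backup has run" (T), S = "the package has arrived" (T).

#1: In symbols: (Q ⊕ (P ↑ R)) ↔ (S ↔ (¬Q ↓ P))

P ↑ R = T ↑ T = F
Q ⊕ (P ↑ R) = T ⊕ F = T
¬Q = ¬T = F
¬Q ↓ P = F ↓ T = F
S ↔ (¬Q ↓ P) = T ↔ F = F
(Q ⊕ (P ↑ R)) ↔ (S ↔ (¬Q ↓ P)) = T ↔ F = F
So #1 is false.

#2: Parsed as ((P → R) ↓ S) ↓ (Q ∨ ¬P)

P → R = T → T = T
(P → R) ↓ S = T ↓ T = F
¬P = ¬T = F
Q ∨ ¬P = T ∨ F = T
((P → R) ↓ S) ↓ (Q ∨ ¬P) = F ↓ T = F
So #2 is false.

#3: Formalization: (P ↓ Q) ↓ (¬S → (R ∧ S))

P ↓ Q = T ↓ T = F
¬S = ¬T = F
R ∧ S = T ∧ T = T
¬S → (R ∧ S) = F → T = T
(P ↓ Q) ↓ (¬S → (R ∧ S)) = F ↓ T = F
Hence #3 is false.

0 of the 3 statements are true (none).

0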